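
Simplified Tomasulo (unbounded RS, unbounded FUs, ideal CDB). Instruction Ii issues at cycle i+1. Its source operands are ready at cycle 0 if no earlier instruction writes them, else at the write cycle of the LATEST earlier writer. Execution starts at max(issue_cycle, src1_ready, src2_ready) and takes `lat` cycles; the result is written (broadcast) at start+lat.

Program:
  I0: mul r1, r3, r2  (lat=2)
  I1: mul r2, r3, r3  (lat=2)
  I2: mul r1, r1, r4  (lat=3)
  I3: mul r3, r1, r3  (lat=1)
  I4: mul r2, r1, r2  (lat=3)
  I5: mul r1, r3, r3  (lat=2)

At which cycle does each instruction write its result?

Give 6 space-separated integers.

Answer: 3 4 6 7 9 9

Derivation:
I0 mul r1: issue@1 deps=(None,None) exec_start@1 write@3
I1 mul r2: issue@2 deps=(None,None) exec_start@2 write@4
I2 mul r1: issue@3 deps=(0,None) exec_start@3 write@6
I3 mul r3: issue@4 deps=(2,None) exec_start@6 write@7
I4 mul r2: issue@5 deps=(2,1) exec_start@6 write@9
I5 mul r1: issue@6 deps=(3,3) exec_start@7 write@9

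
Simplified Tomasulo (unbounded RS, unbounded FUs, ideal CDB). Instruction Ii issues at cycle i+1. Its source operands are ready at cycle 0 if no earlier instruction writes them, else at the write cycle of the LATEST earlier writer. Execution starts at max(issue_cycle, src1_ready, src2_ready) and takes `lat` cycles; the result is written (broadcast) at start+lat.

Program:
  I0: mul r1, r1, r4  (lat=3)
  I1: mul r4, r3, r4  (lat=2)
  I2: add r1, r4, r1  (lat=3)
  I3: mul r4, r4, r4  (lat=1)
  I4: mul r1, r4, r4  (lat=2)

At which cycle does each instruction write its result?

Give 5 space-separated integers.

Answer: 4 4 7 5 7

Derivation:
I0 mul r1: issue@1 deps=(None,None) exec_start@1 write@4
I1 mul r4: issue@2 deps=(None,None) exec_start@2 write@4
I2 add r1: issue@3 deps=(1,0) exec_start@4 write@7
I3 mul r4: issue@4 deps=(1,1) exec_start@4 write@5
I4 mul r1: issue@5 deps=(3,3) exec_start@5 write@7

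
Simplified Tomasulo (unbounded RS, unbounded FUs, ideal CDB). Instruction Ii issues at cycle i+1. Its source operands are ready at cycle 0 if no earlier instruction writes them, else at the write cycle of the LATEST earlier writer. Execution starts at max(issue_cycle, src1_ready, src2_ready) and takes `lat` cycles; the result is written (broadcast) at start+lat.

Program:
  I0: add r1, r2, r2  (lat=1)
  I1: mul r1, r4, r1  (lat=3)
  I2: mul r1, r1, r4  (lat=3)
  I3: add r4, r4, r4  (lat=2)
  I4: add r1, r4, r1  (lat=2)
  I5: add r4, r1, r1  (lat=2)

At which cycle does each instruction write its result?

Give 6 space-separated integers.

I0 add r1: issue@1 deps=(None,None) exec_start@1 write@2
I1 mul r1: issue@2 deps=(None,0) exec_start@2 write@5
I2 mul r1: issue@3 deps=(1,None) exec_start@5 write@8
I3 add r4: issue@4 deps=(None,None) exec_start@4 write@6
I4 add r1: issue@5 deps=(3,2) exec_start@8 write@10
I5 add r4: issue@6 deps=(4,4) exec_start@10 write@12

Answer: 2 5 8 6 10 12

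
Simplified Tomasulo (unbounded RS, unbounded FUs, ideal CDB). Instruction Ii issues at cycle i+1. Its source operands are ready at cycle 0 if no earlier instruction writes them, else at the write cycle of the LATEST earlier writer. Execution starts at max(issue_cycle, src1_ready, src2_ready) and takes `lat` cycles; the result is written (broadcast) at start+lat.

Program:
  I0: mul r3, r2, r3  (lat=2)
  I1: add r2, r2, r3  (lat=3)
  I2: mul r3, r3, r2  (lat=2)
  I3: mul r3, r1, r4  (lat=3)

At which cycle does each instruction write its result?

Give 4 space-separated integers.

I0 mul r3: issue@1 deps=(None,None) exec_start@1 write@3
I1 add r2: issue@2 deps=(None,0) exec_start@3 write@6
I2 mul r3: issue@3 deps=(0,1) exec_start@6 write@8
I3 mul r3: issue@4 deps=(None,None) exec_start@4 write@7

Answer: 3 6 8 7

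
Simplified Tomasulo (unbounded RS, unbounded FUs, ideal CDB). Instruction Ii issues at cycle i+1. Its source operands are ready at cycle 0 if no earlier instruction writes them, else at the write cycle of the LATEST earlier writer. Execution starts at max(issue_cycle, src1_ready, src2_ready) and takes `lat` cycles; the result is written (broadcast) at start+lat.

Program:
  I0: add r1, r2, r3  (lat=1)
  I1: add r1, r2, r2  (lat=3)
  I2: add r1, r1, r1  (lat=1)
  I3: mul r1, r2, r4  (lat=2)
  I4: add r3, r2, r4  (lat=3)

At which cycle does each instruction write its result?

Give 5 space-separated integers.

I0 add r1: issue@1 deps=(None,None) exec_start@1 write@2
I1 add r1: issue@2 deps=(None,None) exec_start@2 write@5
I2 add r1: issue@3 deps=(1,1) exec_start@5 write@6
I3 mul r1: issue@4 deps=(None,None) exec_start@4 write@6
I4 add r3: issue@5 deps=(None,None) exec_start@5 write@8

Answer: 2 5 6 6 8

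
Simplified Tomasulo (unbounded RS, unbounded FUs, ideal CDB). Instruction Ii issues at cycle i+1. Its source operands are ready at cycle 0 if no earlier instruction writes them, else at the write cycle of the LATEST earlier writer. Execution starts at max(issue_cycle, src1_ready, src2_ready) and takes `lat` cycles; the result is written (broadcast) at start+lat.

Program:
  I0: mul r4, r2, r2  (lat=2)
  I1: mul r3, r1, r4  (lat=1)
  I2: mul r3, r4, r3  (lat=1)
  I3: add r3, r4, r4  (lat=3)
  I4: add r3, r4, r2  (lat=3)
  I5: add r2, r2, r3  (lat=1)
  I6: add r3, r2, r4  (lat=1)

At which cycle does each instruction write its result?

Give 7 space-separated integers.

I0 mul r4: issue@1 deps=(None,None) exec_start@1 write@3
I1 mul r3: issue@2 deps=(None,0) exec_start@3 write@4
I2 mul r3: issue@3 deps=(0,1) exec_start@4 write@5
I3 add r3: issue@4 deps=(0,0) exec_start@4 write@7
I4 add r3: issue@5 deps=(0,None) exec_start@5 write@8
I5 add r2: issue@6 deps=(None,4) exec_start@8 write@9
I6 add r3: issue@7 deps=(5,0) exec_start@9 write@10

Answer: 3 4 5 7 8 9 10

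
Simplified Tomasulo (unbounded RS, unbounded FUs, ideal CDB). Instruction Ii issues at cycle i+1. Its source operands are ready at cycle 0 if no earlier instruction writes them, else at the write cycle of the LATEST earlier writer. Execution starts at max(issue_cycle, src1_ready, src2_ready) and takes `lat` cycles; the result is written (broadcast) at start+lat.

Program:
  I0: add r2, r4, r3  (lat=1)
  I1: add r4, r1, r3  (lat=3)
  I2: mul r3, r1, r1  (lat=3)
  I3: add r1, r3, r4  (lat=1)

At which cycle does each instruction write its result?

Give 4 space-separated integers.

I0 add r2: issue@1 deps=(None,None) exec_start@1 write@2
I1 add r4: issue@2 deps=(None,None) exec_start@2 write@5
I2 mul r3: issue@3 deps=(None,None) exec_start@3 write@6
I3 add r1: issue@4 deps=(2,1) exec_start@6 write@7

Answer: 2 5 6 7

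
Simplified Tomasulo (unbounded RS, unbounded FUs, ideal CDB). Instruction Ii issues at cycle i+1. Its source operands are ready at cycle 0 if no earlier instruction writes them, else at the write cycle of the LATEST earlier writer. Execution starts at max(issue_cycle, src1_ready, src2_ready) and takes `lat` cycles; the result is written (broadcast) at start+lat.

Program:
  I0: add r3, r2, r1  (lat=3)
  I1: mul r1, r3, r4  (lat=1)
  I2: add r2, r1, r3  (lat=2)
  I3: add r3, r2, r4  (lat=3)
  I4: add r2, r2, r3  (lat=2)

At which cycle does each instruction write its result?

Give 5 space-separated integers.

I0 add r3: issue@1 deps=(None,None) exec_start@1 write@4
I1 mul r1: issue@2 deps=(0,None) exec_start@4 write@5
I2 add r2: issue@3 deps=(1,0) exec_start@5 write@7
I3 add r3: issue@4 deps=(2,None) exec_start@7 write@10
I4 add r2: issue@5 deps=(2,3) exec_start@10 write@12

Answer: 4 5 7 10 12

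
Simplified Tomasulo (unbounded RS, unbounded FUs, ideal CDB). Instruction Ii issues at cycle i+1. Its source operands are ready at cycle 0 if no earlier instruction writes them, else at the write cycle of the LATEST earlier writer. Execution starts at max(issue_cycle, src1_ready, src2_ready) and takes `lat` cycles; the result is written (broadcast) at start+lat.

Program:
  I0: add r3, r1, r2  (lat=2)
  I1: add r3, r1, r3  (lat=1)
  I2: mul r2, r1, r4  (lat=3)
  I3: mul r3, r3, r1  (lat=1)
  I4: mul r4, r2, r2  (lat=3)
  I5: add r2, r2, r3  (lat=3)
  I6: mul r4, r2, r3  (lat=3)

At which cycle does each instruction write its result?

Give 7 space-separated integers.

I0 add r3: issue@1 deps=(None,None) exec_start@1 write@3
I1 add r3: issue@2 deps=(None,0) exec_start@3 write@4
I2 mul r2: issue@3 deps=(None,None) exec_start@3 write@6
I3 mul r3: issue@4 deps=(1,None) exec_start@4 write@5
I4 mul r4: issue@5 deps=(2,2) exec_start@6 write@9
I5 add r2: issue@6 deps=(2,3) exec_start@6 write@9
I6 mul r4: issue@7 deps=(5,3) exec_start@9 write@12

Answer: 3 4 6 5 9 9 12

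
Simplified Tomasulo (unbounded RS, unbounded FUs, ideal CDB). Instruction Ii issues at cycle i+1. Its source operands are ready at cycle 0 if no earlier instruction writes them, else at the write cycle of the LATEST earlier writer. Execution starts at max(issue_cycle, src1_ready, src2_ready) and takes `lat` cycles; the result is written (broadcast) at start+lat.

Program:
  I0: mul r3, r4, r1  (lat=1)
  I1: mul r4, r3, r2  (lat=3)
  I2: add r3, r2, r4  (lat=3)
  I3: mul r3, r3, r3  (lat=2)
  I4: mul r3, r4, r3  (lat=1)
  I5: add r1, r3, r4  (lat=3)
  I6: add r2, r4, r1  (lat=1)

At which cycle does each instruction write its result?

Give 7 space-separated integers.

I0 mul r3: issue@1 deps=(None,None) exec_start@1 write@2
I1 mul r4: issue@2 deps=(0,None) exec_start@2 write@5
I2 add r3: issue@3 deps=(None,1) exec_start@5 write@8
I3 mul r3: issue@4 deps=(2,2) exec_start@8 write@10
I4 mul r3: issue@5 deps=(1,3) exec_start@10 write@11
I5 add r1: issue@6 deps=(4,1) exec_start@11 write@14
I6 add r2: issue@7 deps=(1,5) exec_start@14 write@15

Answer: 2 5 8 10 11 14 15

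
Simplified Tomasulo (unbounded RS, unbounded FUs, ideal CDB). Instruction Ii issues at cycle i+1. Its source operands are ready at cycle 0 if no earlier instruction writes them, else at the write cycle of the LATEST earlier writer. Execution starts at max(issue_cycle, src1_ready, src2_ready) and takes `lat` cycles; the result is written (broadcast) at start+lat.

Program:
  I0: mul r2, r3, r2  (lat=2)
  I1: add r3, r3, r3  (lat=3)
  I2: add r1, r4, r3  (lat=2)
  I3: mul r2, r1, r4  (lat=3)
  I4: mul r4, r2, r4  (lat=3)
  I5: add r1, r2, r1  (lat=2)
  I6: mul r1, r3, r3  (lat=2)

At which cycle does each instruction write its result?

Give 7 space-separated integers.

Answer: 3 5 7 10 13 12 9

Derivation:
I0 mul r2: issue@1 deps=(None,None) exec_start@1 write@3
I1 add r3: issue@2 deps=(None,None) exec_start@2 write@5
I2 add r1: issue@3 deps=(None,1) exec_start@5 write@7
I3 mul r2: issue@4 deps=(2,None) exec_start@7 write@10
I4 mul r4: issue@5 deps=(3,None) exec_start@10 write@13
I5 add r1: issue@6 deps=(3,2) exec_start@10 write@12
I6 mul r1: issue@7 deps=(1,1) exec_start@7 write@9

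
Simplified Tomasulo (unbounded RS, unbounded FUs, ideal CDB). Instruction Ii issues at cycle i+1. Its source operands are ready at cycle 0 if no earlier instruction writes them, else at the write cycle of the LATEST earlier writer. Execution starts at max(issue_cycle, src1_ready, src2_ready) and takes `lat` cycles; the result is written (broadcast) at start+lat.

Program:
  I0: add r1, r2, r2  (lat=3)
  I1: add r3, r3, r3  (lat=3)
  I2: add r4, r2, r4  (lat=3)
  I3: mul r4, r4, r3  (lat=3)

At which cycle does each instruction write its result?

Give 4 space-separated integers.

Answer: 4 5 6 9

Derivation:
I0 add r1: issue@1 deps=(None,None) exec_start@1 write@4
I1 add r3: issue@2 deps=(None,None) exec_start@2 write@5
I2 add r4: issue@3 deps=(None,None) exec_start@3 write@6
I3 mul r4: issue@4 deps=(2,1) exec_start@6 write@9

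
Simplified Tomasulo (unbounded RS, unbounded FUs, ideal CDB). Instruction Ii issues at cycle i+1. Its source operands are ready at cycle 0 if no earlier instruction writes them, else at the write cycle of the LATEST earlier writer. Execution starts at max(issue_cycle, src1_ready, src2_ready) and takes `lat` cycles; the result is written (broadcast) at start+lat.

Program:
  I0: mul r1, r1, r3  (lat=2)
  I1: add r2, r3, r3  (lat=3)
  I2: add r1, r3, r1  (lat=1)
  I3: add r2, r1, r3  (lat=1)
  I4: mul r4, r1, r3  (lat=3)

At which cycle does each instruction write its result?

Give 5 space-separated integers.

I0 mul r1: issue@1 deps=(None,None) exec_start@1 write@3
I1 add r2: issue@2 deps=(None,None) exec_start@2 write@5
I2 add r1: issue@3 deps=(None,0) exec_start@3 write@4
I3 add r2: issue@4 deps=(2,None) exec_start@4 write@5
I4 mul r4: issue@5 deps=(2,None) exec_start@5 write@8

Answer: 3 5 4 5 8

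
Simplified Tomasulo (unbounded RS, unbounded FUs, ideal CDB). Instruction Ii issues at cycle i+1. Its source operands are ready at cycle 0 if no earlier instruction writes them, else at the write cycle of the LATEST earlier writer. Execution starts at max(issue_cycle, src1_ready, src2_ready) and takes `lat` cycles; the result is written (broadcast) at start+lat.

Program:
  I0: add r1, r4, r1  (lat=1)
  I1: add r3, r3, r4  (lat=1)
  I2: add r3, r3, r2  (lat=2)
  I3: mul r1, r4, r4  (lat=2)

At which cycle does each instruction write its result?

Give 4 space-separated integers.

Answer: 2 3 5 6

Derivation:
I0 add r1: issue@1 deps=(None,None) exec_start@1 write@2
I1 add r3: issue@2 deps=(None,None) exec_start@2 write@3
I2 add r3: issue@3 deps=(1,None) exec_start@3 write@5
I3 mul r1: issue@4 deps=(None,None) exec_start@4 write@6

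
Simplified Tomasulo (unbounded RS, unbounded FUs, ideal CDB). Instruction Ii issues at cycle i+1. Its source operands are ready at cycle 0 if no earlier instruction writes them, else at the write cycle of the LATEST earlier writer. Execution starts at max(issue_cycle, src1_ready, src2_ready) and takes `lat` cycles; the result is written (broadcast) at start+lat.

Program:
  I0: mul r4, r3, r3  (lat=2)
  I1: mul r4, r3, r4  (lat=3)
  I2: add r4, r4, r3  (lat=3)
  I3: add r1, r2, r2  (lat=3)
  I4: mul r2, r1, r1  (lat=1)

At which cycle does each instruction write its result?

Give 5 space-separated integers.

I0 mul r4: issue@1 deps=(None,None) exec_start@1 write@3
I1 mul r4: issue@2 deps=(None,0) exec_start@3 write@6
I2 add r4: issue@3 deps=(1,None) exec_start@6 write@9
I3 add r1: issue@4 deps=(None,None) exec_start@4 write@7
I4 mul r2: issue@5 deps=(3,3) exec_start@7 write@8

Answer: 3 6 9 7 8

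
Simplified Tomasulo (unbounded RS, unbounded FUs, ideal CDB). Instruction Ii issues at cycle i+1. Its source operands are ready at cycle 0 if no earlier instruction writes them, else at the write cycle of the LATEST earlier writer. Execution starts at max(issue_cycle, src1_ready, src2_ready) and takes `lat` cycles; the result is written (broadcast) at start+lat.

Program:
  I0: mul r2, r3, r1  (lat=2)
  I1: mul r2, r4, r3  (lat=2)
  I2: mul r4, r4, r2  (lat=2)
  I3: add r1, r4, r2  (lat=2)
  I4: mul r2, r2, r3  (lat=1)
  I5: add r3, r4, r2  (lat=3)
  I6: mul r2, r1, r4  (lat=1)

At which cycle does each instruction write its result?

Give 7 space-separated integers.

Answer: 3 4 6 8 6 9 9

Derivation:
I0 mul r2: issue@1 deps=(None,None) exec_start@1 write@3
I1 mul r2: issue@2 deps=(None,None) exec_start@2 write@4
I2 mul r4: issue@3 deps=(None,1) exec_start@4 write@6
I3 add r1: issue@4 deps=(2,1) exec_start@6 write@8
I4 mul r2: issue@5 deps=(1,None) exec_start@5 write@6
I5 add r3: issue@6 deps=(2,4) exec_start@6 write@9
I6 mul r2: issue@7 deps=(3,2) exec_start@8 write@9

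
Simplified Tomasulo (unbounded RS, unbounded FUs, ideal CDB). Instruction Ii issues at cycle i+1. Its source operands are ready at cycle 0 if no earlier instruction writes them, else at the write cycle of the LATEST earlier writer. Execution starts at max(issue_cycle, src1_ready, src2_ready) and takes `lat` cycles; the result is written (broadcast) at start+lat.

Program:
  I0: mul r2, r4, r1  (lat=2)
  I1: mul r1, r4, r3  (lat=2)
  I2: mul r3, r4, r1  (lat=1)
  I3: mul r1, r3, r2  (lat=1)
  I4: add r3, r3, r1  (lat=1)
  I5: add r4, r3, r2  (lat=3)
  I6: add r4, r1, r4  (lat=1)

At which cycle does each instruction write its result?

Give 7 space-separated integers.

Answer: 3 4 5 6 7 10 11

Derivation:
I0 mul r2: issue@1 deps=(None,None) exec_start@1 write@3
I1 mul r1: issue@2 deps=(None,None) exec_start@2 write@4
I2 mul r3: issue@3 deps=(None,1) exec_start@4 write@5
I3 mul r1: issue@4 deps=(2,0) exec_start@5 write@6
I4 add r3: issue@5 deps=(2,3) exec_start@6 write@7
I5 add r4: issue@6 deps=(4,0) exec_start@7 write@10
I6 add r4: issue@7 deps=(3,5) exec_start@10 write@11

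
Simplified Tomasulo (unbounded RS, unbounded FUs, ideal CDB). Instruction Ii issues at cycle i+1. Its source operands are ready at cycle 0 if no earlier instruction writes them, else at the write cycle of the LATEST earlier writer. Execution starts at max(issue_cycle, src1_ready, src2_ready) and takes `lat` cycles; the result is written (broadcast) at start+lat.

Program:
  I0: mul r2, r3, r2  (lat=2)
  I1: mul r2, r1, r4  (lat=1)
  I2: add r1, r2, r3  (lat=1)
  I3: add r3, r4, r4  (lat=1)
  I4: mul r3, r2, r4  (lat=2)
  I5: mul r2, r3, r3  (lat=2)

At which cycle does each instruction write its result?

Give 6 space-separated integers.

Answer: 3 3 4 5 7 9

Derivation:
I0 mul r2: issue@1 deps=(None,None) exec_start@1 write@3
I1 mul r2: issue@2 deps=(None,None) exec_start@2 write@3
I2 add r1: issue@3 deps=(1,None) exec_start@3 write@4
I3 add r3: issue@4 deps=(None,None) exec_start@4 write@5
I4 mul r3: issue@5 deps=(1,None) exec_start@5 write@7
I5 mul r2: issue@6 deps=(4,4) exec_start@7 write@9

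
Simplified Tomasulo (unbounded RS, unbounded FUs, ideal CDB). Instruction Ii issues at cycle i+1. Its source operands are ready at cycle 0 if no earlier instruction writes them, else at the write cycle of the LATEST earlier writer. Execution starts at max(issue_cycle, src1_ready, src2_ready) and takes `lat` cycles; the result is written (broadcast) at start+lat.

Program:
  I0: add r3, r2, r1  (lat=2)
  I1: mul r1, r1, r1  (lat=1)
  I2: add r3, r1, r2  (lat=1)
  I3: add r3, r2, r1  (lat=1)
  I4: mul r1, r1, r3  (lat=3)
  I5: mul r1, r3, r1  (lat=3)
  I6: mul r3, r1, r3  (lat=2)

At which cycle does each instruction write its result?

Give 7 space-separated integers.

I0 add r3: issue@1 deps=(None,None) exec_start@1 write@3
I1 mul r1: issue@2 deps=(None,None) exec_start@2 write@3
I2 add r3: issue@3 deps=(1,None) exec_start@3 write@4
I3 add r3: issue@4 deps=(None,1) exec_start@4 write@5
I4 mul r1: issue@5 deps=(1,3) exec_start@5 write@8
I5 mul r1: issue@6 deps=(3,4) exec_start@8 write@11
I6 mul r3: issue@7 deps=(5,3) exec_start@11 write@13

Answer: 3 3 4 5 8 11 13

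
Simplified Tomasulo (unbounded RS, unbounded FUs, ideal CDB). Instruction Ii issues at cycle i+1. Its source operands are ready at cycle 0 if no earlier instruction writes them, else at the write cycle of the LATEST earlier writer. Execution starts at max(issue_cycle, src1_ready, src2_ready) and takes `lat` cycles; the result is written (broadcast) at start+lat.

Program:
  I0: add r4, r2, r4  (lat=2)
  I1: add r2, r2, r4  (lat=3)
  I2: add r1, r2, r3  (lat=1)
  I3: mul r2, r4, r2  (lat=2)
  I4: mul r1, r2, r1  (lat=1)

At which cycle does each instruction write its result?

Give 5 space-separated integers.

I0 add r4: issue@1 deps=(None,None) exec_start@1 write@3
I1 add r2: issue@2 deps=(None,0) exec_start@3 write@6
I2 add r1: issue@3 deps=(1,None) exec_start@6 write@7
I3 mul r2: issue@4 deps=(0,1) exec_start@6 write@8
I4 mul r1: issue@5 deps=(3,2) exec_start@8 write@9

Answer: 3 6 7 8 9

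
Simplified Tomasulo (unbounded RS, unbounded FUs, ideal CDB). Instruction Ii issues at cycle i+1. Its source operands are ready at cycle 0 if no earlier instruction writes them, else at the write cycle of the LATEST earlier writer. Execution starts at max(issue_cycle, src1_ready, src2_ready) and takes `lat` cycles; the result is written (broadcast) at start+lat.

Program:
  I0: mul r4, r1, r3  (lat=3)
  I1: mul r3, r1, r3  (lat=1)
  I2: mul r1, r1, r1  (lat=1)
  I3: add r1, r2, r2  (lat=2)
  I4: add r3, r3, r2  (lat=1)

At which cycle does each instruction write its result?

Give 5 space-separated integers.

I0 mul r4: issue@1 deps=(None,None) exec_start@1 write@4
I1 mul r3: issue@2 deps=(None,None) exec_start@2 write@3
I2 mul r1: issue@3 deps=(None,None) exec_start@3 write@4
I3 add r1: issue@4 deps=(None,None) exec_start@4 write@6
I4 add r3: issue@5 deps=(1,None) exec_start@5 write@6

Answer: 4 3 4 6 6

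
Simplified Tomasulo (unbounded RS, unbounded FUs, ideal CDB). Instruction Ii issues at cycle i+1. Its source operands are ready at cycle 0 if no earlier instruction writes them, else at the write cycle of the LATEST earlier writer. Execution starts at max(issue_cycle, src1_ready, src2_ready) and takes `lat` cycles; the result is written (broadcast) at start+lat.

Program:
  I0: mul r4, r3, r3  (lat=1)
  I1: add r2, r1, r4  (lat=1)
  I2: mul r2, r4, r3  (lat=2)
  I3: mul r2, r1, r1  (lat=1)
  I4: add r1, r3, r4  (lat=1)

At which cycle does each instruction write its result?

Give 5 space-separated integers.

Answer: 2 3 5 5 6

Derivation:
I0 mul r4: issue@1 deps=(None,None) exec_start@1 write@2
I1 add r2: issue@2 deps=(None,0) exec_start@2 write@3
I2 mul r2: issue@3 deps=(0,None) exec_start@3 write@5
I3 mul r2: issue@4 deps=(None,None) exec_start@4 write@5
I4 add r1: issue@5 deps=(None,0) exec_start@5 write@6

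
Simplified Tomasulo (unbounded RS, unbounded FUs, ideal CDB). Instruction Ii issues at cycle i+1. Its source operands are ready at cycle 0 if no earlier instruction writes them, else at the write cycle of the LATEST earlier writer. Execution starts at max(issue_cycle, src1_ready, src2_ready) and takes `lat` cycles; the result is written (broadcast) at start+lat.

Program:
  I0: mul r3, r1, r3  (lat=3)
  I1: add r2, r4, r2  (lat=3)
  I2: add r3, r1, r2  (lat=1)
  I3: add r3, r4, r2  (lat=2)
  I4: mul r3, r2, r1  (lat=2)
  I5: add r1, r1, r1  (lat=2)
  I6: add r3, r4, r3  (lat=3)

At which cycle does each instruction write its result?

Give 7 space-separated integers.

I0 mul r3: issue@1 deps=(None,None) exec_start@1 write@4
I1 add r2: issue@2 deps=(None,None) exec_start@2 write@5
I2 add r3: issue@3 deps=(None,1) exec_start@5 write@6
I3 add r3: issue@4 deps=(None,1) exec_start@5 write@7
I4 mul r3: issue@5 deps=(1,None) exec_start@5 write@7
I5 add r1: issue@6 deps=(None,None) exec_start@6 write@8
I6 add r3: issue@7 deps=(None,4) exec_start@7 write@10

Answer: 4 5 6 7 7 8 10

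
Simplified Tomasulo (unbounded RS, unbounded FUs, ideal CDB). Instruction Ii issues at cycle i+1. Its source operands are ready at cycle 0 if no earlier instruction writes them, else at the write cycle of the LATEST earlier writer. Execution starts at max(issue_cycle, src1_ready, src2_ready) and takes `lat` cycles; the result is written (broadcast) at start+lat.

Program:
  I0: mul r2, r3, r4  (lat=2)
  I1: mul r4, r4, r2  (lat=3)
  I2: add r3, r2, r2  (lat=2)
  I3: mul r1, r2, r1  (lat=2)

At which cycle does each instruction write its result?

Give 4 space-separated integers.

I0 mul r2: issue@1 deps=(None,None) exec_start@1 write@3
I1 mul r4: issue@2 deps=(None,0) exec_start@3 write@6
I2 add r3: issue@3 deps=(0,0) exec_start@3 write@5
I3 mul r1: issue@4 deps=(0,None) exec_start@4 write@6

Answer: 3 6 5 6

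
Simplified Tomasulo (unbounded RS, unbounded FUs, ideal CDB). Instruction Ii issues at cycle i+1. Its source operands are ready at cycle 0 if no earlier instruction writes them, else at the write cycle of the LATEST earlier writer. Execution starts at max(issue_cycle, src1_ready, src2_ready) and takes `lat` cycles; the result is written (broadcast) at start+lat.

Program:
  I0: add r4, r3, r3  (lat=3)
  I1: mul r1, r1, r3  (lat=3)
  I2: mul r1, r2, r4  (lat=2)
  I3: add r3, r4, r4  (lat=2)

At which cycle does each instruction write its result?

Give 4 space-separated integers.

I0 add r4: issue@1 deps=(None,None) exec_start@1 write@4
I1 mul r1: issue@2 deps=(None,None) exec_start@2 write@5
I2 mul r1: issue@3 deps=(None,0) exec_start@4 write@6
I3 add r3: issue@4 deps=(0,0) exec_start@4 write@6

Answer: 4 5 6 6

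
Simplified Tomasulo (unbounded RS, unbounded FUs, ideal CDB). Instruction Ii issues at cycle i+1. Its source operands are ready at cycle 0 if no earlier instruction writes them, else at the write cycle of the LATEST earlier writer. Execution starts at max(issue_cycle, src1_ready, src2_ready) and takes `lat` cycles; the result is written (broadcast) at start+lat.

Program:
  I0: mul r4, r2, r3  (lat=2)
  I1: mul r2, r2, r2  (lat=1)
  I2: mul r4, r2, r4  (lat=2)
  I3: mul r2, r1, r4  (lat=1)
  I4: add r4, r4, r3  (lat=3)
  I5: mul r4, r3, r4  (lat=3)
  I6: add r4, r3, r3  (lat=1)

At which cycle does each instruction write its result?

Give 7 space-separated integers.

I0 mul r4: issue@1 deps=(None,None) exec_start@1 write@3
I1 mul r2: issue@2 deps=(None,None) exec_start@2 write@3
I2 mul r4: issue@3 deps=(1,0) exec_start@3 write@5
I3 mul r2: issue@4 deps=(None,2) exec_start@5 write@6
I4 add r4: issue@5 deps=(2,None) exec_start@5 write@8
I5 mul r4: issue@6 deps=(None,4) exec_start@8 write@11
I6 add r4: issue@7 deps=(None,None) exec_start@7 write@8

Answer: 3 3 5 6 8 11 8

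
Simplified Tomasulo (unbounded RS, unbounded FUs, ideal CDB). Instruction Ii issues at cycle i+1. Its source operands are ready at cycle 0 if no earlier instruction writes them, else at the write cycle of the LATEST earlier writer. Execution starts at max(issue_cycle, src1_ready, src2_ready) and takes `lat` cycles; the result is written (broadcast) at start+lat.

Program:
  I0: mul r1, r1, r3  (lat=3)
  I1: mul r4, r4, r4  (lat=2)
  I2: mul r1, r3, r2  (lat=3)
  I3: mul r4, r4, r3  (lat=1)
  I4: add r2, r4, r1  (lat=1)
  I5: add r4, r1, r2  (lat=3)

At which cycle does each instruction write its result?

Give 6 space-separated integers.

I0 mul r1: issue@1 deps=(None,None) exec_start@1 write@4
I1 mul r4: issue@2 deps=(None,None) exec_start@2 write@4
I2 mul r1: issue@3 deps=(None,None) exec_start@3 write@6
I3 mul r4: issue@4 deps=(1,None) exec_start@4 write@5
I4 add r2: issue@5 deps=(3,2) exec_start@6 write@7
I5 add r4: issue@6 deps=(2,4) exec_start@7 write@10

Answer: 4 4 6 5 7 10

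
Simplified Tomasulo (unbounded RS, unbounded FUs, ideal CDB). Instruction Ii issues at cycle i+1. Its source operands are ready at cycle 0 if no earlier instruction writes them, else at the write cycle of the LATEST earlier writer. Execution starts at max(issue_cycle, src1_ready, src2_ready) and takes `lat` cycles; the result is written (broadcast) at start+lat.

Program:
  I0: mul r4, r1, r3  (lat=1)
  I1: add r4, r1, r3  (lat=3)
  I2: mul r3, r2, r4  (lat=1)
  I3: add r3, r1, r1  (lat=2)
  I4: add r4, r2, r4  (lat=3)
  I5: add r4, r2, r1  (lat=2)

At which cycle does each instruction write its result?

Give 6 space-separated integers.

Answer: 2 5 6 6 8 8

Derivation:
I0 mul r4: issue@1 deps=(None,None) exec_start@1 write@2
I1 add r4: issue@2 deps=(None,None) exec_start@2 write@5
I2 mul r3: issue@3 deps=(None,1) exec_start@5 write@6
I3 add r3: issue@4 deps=(None,None) exec_start@4 write@6
I4 add r4: issue@5 deps=(None,1) exec_start@5 write@8
I5 add r4: issue@6 deps=(None,None) exec_start@6 write@8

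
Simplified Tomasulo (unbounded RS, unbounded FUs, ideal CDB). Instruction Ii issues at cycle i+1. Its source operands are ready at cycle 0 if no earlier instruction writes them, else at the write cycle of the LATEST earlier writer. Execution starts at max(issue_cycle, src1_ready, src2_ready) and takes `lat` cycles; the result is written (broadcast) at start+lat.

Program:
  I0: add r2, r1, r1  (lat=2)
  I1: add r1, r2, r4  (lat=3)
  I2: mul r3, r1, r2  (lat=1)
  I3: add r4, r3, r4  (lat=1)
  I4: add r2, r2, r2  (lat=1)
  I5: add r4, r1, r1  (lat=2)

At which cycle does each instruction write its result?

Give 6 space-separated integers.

Answer: 3 6 7 8 6 8

Derivation:
I0 add r2: issue@1 deps=(None,None) exec_start@1 write@3
I1 add r1: issue@2 deps=(0,None) exec_start@3 write@6
I2 mul r3: issue@3 deps=(1,0) exec_start@6 write@7
I3 add r4: issue@4 deps=(2,None) exec_start@7 write@8
I4 add r2: issue@5 deps=(0,0) exec_start@5 write@6
I5 add r4: issue@6 deps=(1,1) exec_start@6 write@8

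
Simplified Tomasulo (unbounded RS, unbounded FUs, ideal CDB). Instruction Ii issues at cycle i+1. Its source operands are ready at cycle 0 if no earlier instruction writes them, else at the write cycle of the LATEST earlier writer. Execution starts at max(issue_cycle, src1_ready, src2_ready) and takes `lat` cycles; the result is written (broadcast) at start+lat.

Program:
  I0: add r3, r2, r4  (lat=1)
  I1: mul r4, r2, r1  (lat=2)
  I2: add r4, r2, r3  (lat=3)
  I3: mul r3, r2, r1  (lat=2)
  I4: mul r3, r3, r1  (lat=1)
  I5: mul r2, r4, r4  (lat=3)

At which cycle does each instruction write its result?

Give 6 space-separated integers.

Answer: 2 4 6 6 7 9

Derivation:
I0 add r3: issue@1 deps=(None,None) exec_start@1 write@2
I1 mul r4: issue@2 deps=(None,None) exec_start@2 write@4
I2 add r4: issue@3 deps=(None,0) exec_start@3 write@6
I3 mul r3: issue@4 deps=(None,None) exec_start@4 write@6
I4 mul r3: issue@5 deps=(3,None) exec_start@6 write@7
I5 mul r2: issue@6 deps=(2,2) exec_start@6 write@9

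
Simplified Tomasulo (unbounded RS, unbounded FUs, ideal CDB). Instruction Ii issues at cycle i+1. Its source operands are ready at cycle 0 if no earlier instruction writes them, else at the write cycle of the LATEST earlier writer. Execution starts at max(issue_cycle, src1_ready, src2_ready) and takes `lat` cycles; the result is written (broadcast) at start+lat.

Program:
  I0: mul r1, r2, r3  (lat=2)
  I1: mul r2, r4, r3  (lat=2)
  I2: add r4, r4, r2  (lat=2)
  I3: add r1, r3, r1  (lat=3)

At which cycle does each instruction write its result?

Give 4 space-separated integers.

I0 mul r1: issue@1 deps=(None,None) exec_start@1 write@3
I1 mul r2: issue@2 deps=(None,None) exec_start@2 write@4
I2 add r4: issue@3 deps=(None,1) exec_start@4 write@6
I3 add r1: issue@4 deps=(None,0) exec_start@4 write@7

Answer: 3 4 6 7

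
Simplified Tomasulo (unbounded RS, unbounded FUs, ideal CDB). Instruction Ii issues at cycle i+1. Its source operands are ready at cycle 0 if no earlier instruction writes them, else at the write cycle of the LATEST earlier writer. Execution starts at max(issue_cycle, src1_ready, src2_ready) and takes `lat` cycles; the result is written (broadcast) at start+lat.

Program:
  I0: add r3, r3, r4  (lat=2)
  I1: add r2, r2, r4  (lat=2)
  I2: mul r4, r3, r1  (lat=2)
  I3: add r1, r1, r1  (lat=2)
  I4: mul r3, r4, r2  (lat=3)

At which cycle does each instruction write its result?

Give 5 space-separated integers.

Answer: 3 4 5 6 8

Derivation:
I0 add r3: issue@1 deps=(None,None) exec_start@1 write@3
I1 add r2: issue@2 deps=(None,None) exec_start@2 write@4
I2 mul r4: issue@3 deps=(0,None) exec_start@3 write@5
I3 add r1: issue@4 deps=(None,None) exec_start@4 write@6
I4 mul r3: issue@5 deps=(2,1) exec_start@5 write@8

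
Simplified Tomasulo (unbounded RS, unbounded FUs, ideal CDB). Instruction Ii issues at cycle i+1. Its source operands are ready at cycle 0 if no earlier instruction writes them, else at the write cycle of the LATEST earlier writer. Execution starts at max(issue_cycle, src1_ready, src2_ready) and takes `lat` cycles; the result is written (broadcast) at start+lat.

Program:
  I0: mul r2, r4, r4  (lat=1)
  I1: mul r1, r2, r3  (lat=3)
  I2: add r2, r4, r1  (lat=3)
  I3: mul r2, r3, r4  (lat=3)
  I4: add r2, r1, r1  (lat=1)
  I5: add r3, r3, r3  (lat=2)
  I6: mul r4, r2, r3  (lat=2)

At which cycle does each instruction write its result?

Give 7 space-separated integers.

I0 mul r2: issue@1 deps=(None,None) exec_start@1 write@2
I1 mul r1: issue@2 deps=(0,None) exec_start@2 write@5
I2 add r2: issue@3 deps=(None,1) exec_start@5 write@8
I3 mul r2: issue@4 deps=(None,None) exec_start@4 write@7
I4 add r2: issue@5 deps=(1,1) exec_start@5 write@6
I5 add r3: issue@6 deps=(None,None) exec_start@6 write@8
I6 mul r4: issue@7 deps=(4,5) exec_start@8 write@10

Answer: 2 5 8 7 6 8 10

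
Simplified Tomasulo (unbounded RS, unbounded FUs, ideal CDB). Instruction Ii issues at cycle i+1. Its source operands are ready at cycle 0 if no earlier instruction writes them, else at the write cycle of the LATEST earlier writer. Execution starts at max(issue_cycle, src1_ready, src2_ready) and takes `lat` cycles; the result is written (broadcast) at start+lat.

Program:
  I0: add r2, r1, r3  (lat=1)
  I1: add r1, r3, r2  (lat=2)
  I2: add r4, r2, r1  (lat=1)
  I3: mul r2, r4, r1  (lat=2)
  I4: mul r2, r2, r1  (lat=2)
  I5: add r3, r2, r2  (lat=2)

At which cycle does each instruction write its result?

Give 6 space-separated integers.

Answer: 2 4 5 7 9 11

Derivation:
I0 add r2: issue@1 deps=(None,None) exec_start@1 write@2
I1 add r1: issue@2 deps=(None,0) exec_start@2 write@4
I2 add r4: issue@3 deps=(0,1) exec_start@4 write@5
I3 mul r2: issue@4 deps=(2,1) exec_start@5 write@7
I4 mul r2: issue@5 deps=(3,1) exec_start@7 write@9
I5 add r3: issue@6 deps=(4,4) exec_start@9 write@11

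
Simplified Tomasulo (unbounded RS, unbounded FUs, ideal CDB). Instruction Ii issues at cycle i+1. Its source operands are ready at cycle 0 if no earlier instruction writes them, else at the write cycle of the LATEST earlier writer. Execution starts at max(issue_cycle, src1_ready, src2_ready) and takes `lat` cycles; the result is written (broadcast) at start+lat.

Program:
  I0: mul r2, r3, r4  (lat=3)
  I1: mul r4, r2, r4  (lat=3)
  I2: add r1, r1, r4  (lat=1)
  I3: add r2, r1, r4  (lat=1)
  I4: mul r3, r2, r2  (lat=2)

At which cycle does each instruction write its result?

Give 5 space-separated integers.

I0 mul r2: issue@1 deps=(None,None) exec_start@1 write@4
I1 mul r4: issue@2 deps=(0,None) exec_start@4 write@7
I2 add r1: issue@3 deps=(None,1) exec_start@7 write@8
I3 add r2: issue@4 deps=(2,1) exec_start@8 write@9
I4 mul r3: issue@5 deps=(3,3) exec_start@9 write@11

Answer: 4 7 8 9 11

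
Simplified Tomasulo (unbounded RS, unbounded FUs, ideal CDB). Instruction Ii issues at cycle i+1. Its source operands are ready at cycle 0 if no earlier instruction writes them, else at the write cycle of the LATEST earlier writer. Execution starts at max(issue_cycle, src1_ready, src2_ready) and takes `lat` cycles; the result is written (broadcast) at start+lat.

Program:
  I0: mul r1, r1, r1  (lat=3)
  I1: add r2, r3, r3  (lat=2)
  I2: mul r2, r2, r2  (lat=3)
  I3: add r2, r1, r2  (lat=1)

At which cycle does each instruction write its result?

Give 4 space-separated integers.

Answer: 4 4 7 8

Derivation:
I0 mul r1: issue@1 deps=(None,None) exec_start@1 write@4
I1 add r2: issue@2 deps=(None,None) exec_start@2 write@4
I2 mul r2: issue@3 deps=(1,1) exec_start@4 write@7
I3 add r2: issue@4 deps=(0,2) exec_start@7 write@8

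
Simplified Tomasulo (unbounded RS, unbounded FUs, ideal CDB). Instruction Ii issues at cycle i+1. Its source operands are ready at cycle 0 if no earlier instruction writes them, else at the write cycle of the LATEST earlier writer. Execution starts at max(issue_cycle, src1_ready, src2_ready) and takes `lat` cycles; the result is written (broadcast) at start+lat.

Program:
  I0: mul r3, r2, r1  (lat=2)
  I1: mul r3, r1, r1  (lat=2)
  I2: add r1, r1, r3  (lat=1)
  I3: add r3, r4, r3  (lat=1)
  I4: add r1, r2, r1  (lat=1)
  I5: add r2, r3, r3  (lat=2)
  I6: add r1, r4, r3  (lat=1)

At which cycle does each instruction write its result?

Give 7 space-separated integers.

I0 mul r3: issue@1 deps=(None,None) exec_start@1 write@3
I1 mul r3: issue@2 deps=(None,None) exec_start@2 write@4
I2 add r1: issue@3 deps=(None,1) exec_start@4 write@5
I3 add r3: issue@4 deps=(None,1) exec_start@4 write@5
I4 add r1: issue@5 deps=(None,2) exec_start@5 write@6
I5 add r2: issue@6 deps=(3,3) exec_start@6 write@8
I6 add r1: issue@7 deps=(None,3) exec_start@7 write@8

Answer: 3 4 5 5 6 8 8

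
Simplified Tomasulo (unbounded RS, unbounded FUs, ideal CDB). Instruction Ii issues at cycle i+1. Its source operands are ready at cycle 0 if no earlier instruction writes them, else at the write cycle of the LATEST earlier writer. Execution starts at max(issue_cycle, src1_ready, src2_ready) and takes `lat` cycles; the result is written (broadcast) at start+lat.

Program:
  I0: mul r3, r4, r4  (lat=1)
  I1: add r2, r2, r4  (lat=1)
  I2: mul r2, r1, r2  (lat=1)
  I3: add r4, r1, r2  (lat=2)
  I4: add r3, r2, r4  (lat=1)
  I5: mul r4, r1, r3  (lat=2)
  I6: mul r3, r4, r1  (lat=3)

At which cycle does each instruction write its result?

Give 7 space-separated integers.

I0 mul r3: issue@1 deps=(None,None) exec_start@1 write@2
I1 add r2: issue@2 deps=(None,None) exec_start@2 write@3
I2 mul r2: issue@3 deps=(None,1) exec_start@3 write@4
I3 add r4: issue@4 deps=(None,2) exec_start@4 write@6
I4 add r3: issue@5 deps=(2,3) exec_start@6 write@7
I5 mul r4: issue@6 deps=(None,4) exec_start@7 write@9
I6 mul r3: issue@7 deps=(5,None) exec_start@9 write@12

Answer: 2 3 4 6 7 9 12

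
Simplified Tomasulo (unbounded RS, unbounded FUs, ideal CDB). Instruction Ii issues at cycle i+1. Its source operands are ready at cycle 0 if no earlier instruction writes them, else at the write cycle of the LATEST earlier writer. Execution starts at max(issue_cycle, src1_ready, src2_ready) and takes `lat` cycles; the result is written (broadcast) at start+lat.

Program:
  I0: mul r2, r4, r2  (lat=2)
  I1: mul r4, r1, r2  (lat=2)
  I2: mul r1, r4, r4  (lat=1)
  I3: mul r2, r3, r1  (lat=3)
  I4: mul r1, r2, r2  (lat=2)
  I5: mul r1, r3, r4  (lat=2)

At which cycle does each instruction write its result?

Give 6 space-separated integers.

Answer: 3 5 6 9 11 8

Derivation:
I0 mul r2: issue@1 deps=(None,None) exec_start@1 write@3
I1 mul r4: issue@2 deps=(None,0) exec_start@3 write@5
I2 mul r1: issue@3 deps=(1,1) exec_start@5 write@6
I3 mul r2: issue@4 deps=(None,2) exec_start@6 write@9
I4 mul r1: issue@5 deps=(3,3) exec_start@9 write@11
I5 mul r1: issue@6 deps=(None,1) exec_start@6 write@8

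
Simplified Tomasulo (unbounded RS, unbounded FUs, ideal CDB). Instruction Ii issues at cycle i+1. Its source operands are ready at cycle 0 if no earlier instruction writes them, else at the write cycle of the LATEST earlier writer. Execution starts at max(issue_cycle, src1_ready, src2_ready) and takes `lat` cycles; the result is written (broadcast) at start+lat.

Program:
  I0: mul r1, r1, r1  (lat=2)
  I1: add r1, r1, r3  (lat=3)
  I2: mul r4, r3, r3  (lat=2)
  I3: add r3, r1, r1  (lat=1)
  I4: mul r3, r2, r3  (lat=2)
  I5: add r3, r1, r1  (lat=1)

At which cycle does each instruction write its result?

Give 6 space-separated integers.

Answer: 3 6 5 7 9 7

Derivation:
I0 mul r1: issue@1 deps=(None,None) exec_start@1 write@3
I1 add r1: issue@2 deps=(0,None) exec_start@3 write@6
I2 mul r4: issue@3 deps=(None,None) exec_start@3 write@5
I3 add r3: issue@4 deps=(1,1) exec_start@6 write@7
I4 mul r3: issue@5 deps=(None,3) exec_start@7 write@9
I5 add r3: issue@6 deps=(1,1) exec_start@6 write@7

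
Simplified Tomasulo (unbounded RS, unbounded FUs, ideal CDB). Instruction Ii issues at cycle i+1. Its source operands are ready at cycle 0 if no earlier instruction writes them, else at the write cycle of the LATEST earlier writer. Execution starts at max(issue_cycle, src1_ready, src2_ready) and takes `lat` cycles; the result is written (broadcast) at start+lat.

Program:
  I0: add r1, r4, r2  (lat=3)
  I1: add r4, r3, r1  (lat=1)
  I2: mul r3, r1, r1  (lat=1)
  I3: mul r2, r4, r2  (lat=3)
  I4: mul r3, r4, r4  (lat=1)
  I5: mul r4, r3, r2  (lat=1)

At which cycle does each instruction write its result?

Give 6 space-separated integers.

I0 add r1: issue@1 deps=(None,None) exec_start@1 write@4
I1 add r4: issue@2 deps=(None,0) exec_start@4 write@5
I2 mul r3: issue@3 deps=(0,0) exec_start@4 write@5
I3 mul r2: issue@4 deps=(1,None) exec_start@5 write@8
I4 mul r3: issue@5 deps=(1,1) exec_start@5 write@6
I5 mul r4: issue@6 deps=(4,3) exec_start@8 write@9

Answer: 4 5 5 8 6 9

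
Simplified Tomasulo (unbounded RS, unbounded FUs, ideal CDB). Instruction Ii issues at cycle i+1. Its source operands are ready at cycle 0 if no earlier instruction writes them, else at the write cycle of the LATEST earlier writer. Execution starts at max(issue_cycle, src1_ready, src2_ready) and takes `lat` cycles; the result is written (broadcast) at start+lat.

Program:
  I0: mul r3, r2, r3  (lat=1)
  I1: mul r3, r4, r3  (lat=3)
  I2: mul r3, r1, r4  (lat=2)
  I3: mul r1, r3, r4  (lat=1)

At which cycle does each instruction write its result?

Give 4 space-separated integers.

I0 mul r3: issue@1 deps=(None,None) exec_start@1 write@2
I1 mul r3: issue@2 deps=(None,0) exec_start@2 write@5
I2 mul r3: issue@3 deps=(None,None) exec_start@3 write@5
I3 mul r1: issue@4 deps=(2,None) exec_start@5 write@6

Answer: 2 5 5 6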